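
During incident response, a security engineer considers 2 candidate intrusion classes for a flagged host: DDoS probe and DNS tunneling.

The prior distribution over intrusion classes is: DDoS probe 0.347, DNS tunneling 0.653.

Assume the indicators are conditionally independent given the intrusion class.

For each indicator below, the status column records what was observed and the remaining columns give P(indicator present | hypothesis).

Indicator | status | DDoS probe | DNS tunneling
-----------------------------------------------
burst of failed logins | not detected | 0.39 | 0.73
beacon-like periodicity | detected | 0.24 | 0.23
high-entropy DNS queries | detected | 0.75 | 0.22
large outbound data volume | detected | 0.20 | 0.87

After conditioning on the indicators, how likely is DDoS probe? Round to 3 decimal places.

By Bayes' rule with conditional independence, the unnormalized weight for each hypothesis is prior × ∏ likelihoods (using 1 − P(present | H) for each absent indicator):
  DDoS probe: 0.347 × (1 − 0.39) × 0.24 × 0.75 × 0.20 = 0.0076201
  DNS tunneling: 0.653 × (1 − 0.73) × 0.23 × 0.22 × 0.87 = 0.0077615
Marginal likelihood of the evidence = 0.015382.
P(DDoS probe | evidence) = 0.0076201 / 0.015382 ≈ 0.495.

0.495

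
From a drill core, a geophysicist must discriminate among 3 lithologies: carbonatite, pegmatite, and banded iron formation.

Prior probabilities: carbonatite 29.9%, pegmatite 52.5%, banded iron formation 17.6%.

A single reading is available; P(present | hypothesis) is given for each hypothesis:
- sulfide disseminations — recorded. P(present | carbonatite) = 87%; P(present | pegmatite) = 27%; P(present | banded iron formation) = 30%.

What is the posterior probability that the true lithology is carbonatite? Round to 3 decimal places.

For each hypothesis, the unnormalized posterior weight is prior × likelihood:
  carbonatite: 0.299 × 0.87 = 0.26013
  pegmatite: 0.525 × 0.27 = 0.14175
  banded iron formation: 0.176 × 0.30 = 0.0528
Normalizing constant Z = 0.26013 + 0.14175 + 0.0528 = 0.45468.
P(carbonatite | evidence) = 0.26013 / 0.45468 ≈ 0.572.

0.572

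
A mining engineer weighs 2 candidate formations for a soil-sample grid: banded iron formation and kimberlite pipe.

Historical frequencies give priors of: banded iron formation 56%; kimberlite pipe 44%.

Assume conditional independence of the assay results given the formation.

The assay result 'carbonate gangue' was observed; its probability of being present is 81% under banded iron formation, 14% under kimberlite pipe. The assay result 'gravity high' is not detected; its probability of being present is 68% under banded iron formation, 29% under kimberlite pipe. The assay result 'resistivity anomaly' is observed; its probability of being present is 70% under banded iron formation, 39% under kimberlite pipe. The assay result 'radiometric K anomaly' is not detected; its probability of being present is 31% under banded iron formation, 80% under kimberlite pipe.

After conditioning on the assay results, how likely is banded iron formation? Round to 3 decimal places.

By Bayes' rule with conditional independence, the unnormalized weight for each hypothesis is prior × ∏ likelihoods (using 1 − P(present | H) for each absent assay result):
  banded iron formation: 0.56 × 0.81 × (1 − 0.68) × 0.70 × (1 − 0.31) = 0.070108
  kimberlite pipe: 0.44 × 0.14 × (1 − 0.29) × 0.39 × (1 − 0.80) = 0.0034114
Normalizing constant Z = 0.070108 + 0.0034114 = 0.07352.
P(banded iron formation | evidence) = 0.070108 / 0.07352 ≈ 0.954.

0.954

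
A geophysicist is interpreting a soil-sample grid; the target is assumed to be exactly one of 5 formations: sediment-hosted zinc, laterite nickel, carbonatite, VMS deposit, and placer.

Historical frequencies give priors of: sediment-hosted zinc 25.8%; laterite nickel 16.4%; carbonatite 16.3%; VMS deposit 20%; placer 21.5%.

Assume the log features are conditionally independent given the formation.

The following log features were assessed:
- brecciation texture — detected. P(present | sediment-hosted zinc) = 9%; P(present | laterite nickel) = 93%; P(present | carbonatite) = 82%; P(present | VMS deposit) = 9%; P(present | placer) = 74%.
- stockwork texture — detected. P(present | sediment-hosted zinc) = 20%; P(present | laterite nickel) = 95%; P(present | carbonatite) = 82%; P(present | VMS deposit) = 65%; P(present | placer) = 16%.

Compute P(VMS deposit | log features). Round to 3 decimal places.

0.039

By Bayes' rule with conditional independence, the unnormalized weight for each hypothesis is prior × ∏ likelihoods:
  sediment-hosted zinc: 0.258 × 0.09 × 0.20 = 0.004644
  laterite nickel: 0.164 × 0.93 × 0.95 = 0.14489
  carbonatite: 0.163 × 0.82 × 0.82 = 0.1096
  VMS deposit: 0.200 × 0.09 × 0.65 = 0.0117
  placer: 0.215 × 0.74 × 0.16 = 0.025456
Normalizing constant Z = 0.004644 + 0.14489 + 0.1096 + 0.0117 + 0.025456 = 0.2963.
P(VMS deposit | evidence) = 0.0117 / 0.2963 ≈ 0.039.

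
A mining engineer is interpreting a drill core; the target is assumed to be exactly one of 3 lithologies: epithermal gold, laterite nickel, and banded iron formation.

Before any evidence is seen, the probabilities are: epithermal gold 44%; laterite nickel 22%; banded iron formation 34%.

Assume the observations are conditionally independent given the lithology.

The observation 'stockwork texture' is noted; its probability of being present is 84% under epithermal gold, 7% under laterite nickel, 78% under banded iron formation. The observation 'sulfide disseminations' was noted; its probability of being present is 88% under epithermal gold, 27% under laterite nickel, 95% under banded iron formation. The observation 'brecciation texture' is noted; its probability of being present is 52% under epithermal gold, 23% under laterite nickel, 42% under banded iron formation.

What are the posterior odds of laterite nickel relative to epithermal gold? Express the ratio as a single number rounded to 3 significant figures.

0.00565

The normalizing constant cancels in an odds ratio, so compute prior × likelihood for the two hypotheses only:
  laterite nickel: 0.22 × 0.07 × 0.27 × 0.23 = 0.00095634
  epithermal gold: 0.44 × 0.84 × 0.88 × 0.52 = 0.16913
Odds(laterite nickel : epithermal gold) = 0.00095634 / 0.16913 ≈ 0.00565.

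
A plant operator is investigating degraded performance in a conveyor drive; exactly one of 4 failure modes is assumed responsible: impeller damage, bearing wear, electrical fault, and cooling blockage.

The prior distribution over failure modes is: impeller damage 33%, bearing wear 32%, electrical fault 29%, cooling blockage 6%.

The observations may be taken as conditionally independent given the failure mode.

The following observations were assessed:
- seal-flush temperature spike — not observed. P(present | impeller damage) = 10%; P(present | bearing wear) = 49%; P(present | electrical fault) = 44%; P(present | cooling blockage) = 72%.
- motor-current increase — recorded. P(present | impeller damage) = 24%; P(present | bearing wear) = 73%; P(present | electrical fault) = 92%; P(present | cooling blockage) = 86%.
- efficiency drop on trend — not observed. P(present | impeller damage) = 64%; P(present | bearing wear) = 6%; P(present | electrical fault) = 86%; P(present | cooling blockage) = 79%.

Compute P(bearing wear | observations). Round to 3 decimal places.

By Bayes' rule with conditional independence, the unnormalized weight for each hypothesis is prior × ∏ likelihoods (using 1 − P(present | H) for each absent observation):
  impeller damage: 0.33 × (1 − 0.10) × 0.24 × (1 − 0.64) = 0.025661
  bearing wear: 0.32 × (1 − 0.49) × 0.73 × (1 − 0.06) = 0.11199
  electrical fault: 0.29 × (1 − 0.44) × 0.92 × (1 − 0.86) = 0.020917
  cooling blockage: 0.06 × (1 − 0.72) × 0.86 × (1 − 0.79) = 0.0030341
The unnormalized weights sum to 0.1616.
P(bearing wear | evidence) = 0.11199 / 0.1616 ≈ 0.693.

0.693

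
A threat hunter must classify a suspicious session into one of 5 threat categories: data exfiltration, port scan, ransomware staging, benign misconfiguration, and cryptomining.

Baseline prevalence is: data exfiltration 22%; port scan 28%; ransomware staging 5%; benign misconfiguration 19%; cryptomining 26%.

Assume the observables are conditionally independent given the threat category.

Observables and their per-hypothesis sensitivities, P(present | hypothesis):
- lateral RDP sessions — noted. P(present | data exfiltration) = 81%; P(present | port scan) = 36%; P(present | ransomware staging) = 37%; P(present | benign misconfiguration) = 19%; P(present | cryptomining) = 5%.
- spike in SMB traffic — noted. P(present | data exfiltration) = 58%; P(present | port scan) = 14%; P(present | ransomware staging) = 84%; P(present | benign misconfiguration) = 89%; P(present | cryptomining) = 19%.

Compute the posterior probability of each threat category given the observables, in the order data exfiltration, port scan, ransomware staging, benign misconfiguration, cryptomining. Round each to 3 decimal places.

Multiply each prior by the joint likelihood of the observable pattern:
  data exfiltration: 0.22 × 0.81 × 0.58 = 0.10336
  port scan: 0.28 × 0.36 × 0.14 = 0.014112
  ransomware staging: 0.05 × 0.37 × 0.84 = 0.01554
  benign misconfiguration: 0.19 × 0.19 × 0.89 = 0.032129
  cryptomining: 0.26 × 0.05 × 0.19 = 0.00247
Marginal likelihood of the evidence = 0.16761.
P(data exfiltration | evidence) = 0.10336 / 0.16761 ≈ 0.617
P(port scan | evidence) = 0.014112 / 0.16761 ≈ 0.084
P(ransomware staging | evidence) = 0.01554 / 0.16761 ≈ 0.093
P(benign misconfiguration | evidence) = 0.032129 / 0.16761 ≈ 0.192
P(cryptomining | evidence) = 0.00247 / 0.16761 ≈ 0.015

0.617, 0.084, 0.093, 0.192, 0.015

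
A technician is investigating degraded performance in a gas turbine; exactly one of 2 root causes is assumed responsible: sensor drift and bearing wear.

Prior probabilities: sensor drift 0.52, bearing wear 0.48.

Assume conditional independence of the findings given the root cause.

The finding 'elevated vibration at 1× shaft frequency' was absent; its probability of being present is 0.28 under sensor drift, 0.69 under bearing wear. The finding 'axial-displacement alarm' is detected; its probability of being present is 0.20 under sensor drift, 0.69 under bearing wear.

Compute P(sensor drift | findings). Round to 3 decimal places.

0.422

For each hypothesis, the unnormalized posterior weight is prior × product of the finding likelihoods (using 1 − P(present | H) for each absent finding):
  sensor drift: 0.52 × (1 − 0.28) × 0.20 = 0.07488
  bearing wear: 0.48 × (1 − 0.69) × 0.69 = 0.10267
Marginal likelihood of the evidence = 0.17755.
P(sensor drift | evidence) = 0.07488 / 0.17755 ≈ 0.422.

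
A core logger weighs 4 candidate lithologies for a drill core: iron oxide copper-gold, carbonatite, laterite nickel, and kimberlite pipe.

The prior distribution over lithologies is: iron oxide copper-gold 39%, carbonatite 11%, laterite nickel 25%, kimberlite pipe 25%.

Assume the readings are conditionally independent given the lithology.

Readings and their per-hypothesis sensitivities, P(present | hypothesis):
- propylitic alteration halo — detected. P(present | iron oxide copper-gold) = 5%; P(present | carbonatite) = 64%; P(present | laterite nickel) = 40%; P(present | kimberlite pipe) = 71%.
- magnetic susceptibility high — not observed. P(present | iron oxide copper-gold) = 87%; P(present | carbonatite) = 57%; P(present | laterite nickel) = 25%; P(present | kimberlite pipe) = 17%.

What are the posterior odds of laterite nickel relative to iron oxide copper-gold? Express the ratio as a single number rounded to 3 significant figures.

29.6

Posterior odds equal prior odds times the likelihood ratio; only the two competing hypotheses matter (using 1 − P(present | H) for each absent reading).
  laterite nickel: 0.25 × 0.40 × (1 − 0.25) = 0.075
  iron oxide copper-gold: 0.39 × 0.05 × (1 − 0.87) = 0.002535
Posterior odds = 0.075 / 0.002535 ≈ 29.6.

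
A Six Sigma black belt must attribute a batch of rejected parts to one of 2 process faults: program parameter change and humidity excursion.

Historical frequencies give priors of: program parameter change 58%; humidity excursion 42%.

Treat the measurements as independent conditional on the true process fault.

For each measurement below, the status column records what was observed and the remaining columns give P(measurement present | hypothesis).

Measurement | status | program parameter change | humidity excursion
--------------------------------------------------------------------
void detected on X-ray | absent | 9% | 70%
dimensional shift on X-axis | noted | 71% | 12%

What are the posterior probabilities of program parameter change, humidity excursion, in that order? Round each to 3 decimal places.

Multiply each prior by the joint likelihood of the measurement pattern (using 1 − P(present | H) for each absent measurement):
  program parameter change: 0.58 × (1 − 0.09) × 0.71 = 0.37474
  humidity excursion: 0.42 × (1 − 0.70) × 0.12 = 0.01512
Marginal likelihood of the evidence = 0.38986.
P(program parameter change | evidence) = 0.37474 / 0.38986 ≈ 0.961
P(humidity excursion | evidence) = 0.01512 / 0.38986 ≈ 0.039

0.961, 0.039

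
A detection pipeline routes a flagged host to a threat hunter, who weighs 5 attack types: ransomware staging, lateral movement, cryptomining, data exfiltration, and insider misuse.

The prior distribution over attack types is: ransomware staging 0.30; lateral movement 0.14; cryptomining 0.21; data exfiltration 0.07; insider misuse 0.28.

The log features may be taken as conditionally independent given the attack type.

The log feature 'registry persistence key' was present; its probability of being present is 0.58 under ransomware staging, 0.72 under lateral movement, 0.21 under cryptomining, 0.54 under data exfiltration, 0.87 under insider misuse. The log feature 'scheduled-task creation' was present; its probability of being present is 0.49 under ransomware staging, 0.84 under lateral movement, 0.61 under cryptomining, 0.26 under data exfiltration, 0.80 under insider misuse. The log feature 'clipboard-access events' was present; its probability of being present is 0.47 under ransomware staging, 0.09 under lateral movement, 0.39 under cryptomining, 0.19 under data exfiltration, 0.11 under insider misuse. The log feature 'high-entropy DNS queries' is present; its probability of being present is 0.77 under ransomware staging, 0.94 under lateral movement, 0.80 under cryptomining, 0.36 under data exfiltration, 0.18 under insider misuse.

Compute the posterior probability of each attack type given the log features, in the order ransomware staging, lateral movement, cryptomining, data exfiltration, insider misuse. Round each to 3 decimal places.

0.606, 0.141, 0.165, 0.013, 0.076

By Bayes' rule with conditional independence, the unnormalized weight for each hypothesis is prior × ∏ likelihoods:
  ransomware staging: 0.30 × 0.58 × 0.49 × 0.47 × 0.77 = 0.030856
  lateral movement: 0.14 × 0.72 × 0.84 × 0.09 × 0.94 = 0.0071633
  cryptomining: 0.21 × 0.21 × 0.61 × 0.39 × 0.80 = 0.0083931
  data exfiltration: 0.07 × 0.54 × 0.26 × 0.19 × 0.36 = 0.00067224
  insider misuse: 0.28 × 0.87 × 0.80 × 0.11 × 0.18 = 0.0038586
Normalizing constant Z = 0.030856 + 0.0071633 + 0.0083931 + 0.00067224 + 0.0038586 = 0.050943.
P(ransomware staging | evidence) = 0.030856 / 0.050943 ≈ 0.606
P(lateral movement | evidence) = 0.0071633 / 0.050943 ≈ 0.141
P(cryptomining | evidence) = 0.0083931 / 0.050943 ≈ 0.165
P(data exfiltration | evidence) = 0.00067224 / 0.050943 ≈ 0.013
P(insider misuse | evidence) = 0.0038586 / 0.050943 ≈ 0.076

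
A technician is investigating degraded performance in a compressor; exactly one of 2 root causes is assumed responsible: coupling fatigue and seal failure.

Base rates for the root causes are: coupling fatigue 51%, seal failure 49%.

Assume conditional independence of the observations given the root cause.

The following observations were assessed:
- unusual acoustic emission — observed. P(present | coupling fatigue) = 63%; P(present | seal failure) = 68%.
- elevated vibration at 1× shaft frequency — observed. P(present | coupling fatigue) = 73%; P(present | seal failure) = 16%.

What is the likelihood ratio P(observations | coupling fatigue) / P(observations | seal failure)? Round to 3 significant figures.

Take the product of per-observation likelihoods under each hypothesis, then divide.
  coupling fatigue: 0.63 × 0.73 = 0.4599
  seal failure: 0.68 × 0.16 = 0.1088
Bayes factor = 0.4599 / 0.1088 ≈ 4.23

4.23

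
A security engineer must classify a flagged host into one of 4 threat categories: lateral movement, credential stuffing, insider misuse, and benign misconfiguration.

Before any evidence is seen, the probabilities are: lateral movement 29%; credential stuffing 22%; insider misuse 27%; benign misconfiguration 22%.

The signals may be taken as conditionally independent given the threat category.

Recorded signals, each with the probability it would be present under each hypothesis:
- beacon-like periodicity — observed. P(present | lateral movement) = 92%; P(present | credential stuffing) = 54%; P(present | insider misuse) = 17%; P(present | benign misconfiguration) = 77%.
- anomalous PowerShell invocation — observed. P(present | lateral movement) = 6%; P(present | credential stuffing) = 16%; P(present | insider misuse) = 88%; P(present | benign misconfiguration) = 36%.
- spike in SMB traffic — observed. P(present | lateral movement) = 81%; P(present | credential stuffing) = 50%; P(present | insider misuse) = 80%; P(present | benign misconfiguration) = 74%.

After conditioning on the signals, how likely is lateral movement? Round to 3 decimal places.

0.130

Multiply each prior by the joint likelihood of the signal pattern:
  lateral movement: 0.29 × 0.92 × 0.06 × 0.81 = 0.012966
  credential stuffing: 0.22 × 0.54 × 0.16 × 0.50 = 0.009504
  insider misuse: 0.27 × 0.17 × 0.88 × 0.80 = 0.032314
  benign misconfiguration: 0.22 × 0.77 × 0.36 × 0.74 = 0.045128
Marginal likelihood of the evidence = 0.099912.
P(lateral movement | evidence) = 0.012966 / 0.099912 ≈ 0.130.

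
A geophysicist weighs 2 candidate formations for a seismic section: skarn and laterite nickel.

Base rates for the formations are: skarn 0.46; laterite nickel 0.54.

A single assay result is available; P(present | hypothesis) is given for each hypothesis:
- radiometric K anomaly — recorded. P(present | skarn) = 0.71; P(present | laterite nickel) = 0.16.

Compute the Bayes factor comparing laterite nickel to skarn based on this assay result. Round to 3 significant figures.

0.225

Likelihood of this assay result under each hypothesis:
  laterite nickel: 0.16
  skarn: 0.71
Bayes factor = 0.16 / 0.71 ≈ 0.225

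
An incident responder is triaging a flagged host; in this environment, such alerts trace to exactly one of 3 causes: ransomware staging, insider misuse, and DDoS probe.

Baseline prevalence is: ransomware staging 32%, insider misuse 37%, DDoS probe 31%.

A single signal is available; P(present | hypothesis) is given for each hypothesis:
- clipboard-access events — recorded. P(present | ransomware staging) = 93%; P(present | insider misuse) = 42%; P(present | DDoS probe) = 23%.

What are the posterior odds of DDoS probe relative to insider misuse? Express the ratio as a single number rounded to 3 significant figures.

0.459

The normalizing constant cancels in an odds ratio, so compute prior × likelihood for the two hypotheses only:
  DDoS probe: 0.31 × 0.23 = 0.0713
  insider misuse: 0.37 × 0.42 = 0.1554
Posterior odds = 0.0713 / 0.1554 ≈ 0.459.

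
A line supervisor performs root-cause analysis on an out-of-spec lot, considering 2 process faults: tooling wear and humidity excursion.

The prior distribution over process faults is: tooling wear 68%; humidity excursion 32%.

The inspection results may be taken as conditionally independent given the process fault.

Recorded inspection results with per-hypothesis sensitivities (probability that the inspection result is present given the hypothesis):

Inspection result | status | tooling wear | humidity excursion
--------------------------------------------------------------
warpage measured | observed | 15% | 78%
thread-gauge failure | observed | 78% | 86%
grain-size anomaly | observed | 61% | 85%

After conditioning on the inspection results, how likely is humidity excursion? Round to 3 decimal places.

0.790

By Bayes' rule with conditional independence, the unnormalized weight for each hypothesis is prior × ∏ likelihoods:
  tooling wear: 0.68 × 0.15 × 0.78 × 0.61 = 0.048532
  humidity excursion: 0.32 × 0.78 × 0.86 × 0.85 = 0.18246
Marginal likelihood of the evidence = 0.23099.
P(humidity excursion | evidence) = 0.18246 / 0.23099 ≈ 0.790.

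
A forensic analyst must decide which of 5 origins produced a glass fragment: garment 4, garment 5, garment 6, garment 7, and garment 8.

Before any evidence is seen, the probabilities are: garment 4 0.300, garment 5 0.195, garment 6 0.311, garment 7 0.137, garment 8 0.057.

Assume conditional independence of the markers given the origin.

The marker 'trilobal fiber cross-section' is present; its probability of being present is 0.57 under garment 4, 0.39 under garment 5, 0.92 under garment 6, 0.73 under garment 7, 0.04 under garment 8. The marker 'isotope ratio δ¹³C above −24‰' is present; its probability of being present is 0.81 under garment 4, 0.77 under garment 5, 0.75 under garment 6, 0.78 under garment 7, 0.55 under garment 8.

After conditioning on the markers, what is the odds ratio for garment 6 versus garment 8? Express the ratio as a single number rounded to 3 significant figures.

Posterior odds equal prior odds times the likelihood ratio; only the two competing hypotheses matter.
  garment 6: 0.311 × 0.92 × 0.75 = 0.21459
  garment 8: 0.057 × 0.04 × 0.55 = 0.001254
Odds(garment 6 : garment 8) = 0.21459 / 0.001254 ≈ 171.

171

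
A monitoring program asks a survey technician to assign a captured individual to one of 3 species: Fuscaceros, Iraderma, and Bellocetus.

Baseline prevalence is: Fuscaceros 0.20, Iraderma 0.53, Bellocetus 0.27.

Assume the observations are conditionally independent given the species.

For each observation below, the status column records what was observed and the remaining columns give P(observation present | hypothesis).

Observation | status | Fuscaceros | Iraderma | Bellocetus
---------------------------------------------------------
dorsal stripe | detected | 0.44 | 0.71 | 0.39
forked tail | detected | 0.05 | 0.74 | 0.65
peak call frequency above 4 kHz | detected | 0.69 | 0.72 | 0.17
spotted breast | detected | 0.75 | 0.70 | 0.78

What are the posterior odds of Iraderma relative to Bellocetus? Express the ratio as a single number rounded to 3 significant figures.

15.5

The normalizing constant cancels in an odds ratio, so compute prior × likelihood for the two hypotheses only:
  Iraderma: 0.53 × 0.71 × 0.74 × 0.72 × 0.70 = 0.14034
  Bellocetus: 0.27 × 0.39 × 0.65 × 0.17 × 0.78 = 0.0090758
Posterior odds = 0.14034 / 0.0090758 ≈ 15.5.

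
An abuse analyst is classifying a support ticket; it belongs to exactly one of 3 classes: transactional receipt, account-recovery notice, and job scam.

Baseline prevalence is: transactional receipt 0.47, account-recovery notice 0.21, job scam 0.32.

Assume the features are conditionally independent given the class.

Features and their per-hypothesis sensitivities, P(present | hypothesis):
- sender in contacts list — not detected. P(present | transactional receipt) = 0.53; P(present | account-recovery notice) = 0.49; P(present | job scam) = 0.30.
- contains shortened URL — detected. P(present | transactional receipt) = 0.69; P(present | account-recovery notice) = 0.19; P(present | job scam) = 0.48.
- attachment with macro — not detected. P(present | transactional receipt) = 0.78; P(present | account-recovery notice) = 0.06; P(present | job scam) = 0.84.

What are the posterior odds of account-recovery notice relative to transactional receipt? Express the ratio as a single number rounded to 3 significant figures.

Unnormalized posterior weight (prior times the feature likelihoods) for each of the two hypotheses (using 1 − P(present | H) for each absent feature):
  account-recovery notice: 0.21 × (1 − 0.49) × 0.19 × (1 − 0.06) = 0.019128
  transactional receipt: 0.47 × (1 − 0.53) × 0.69 × (1 − 0.78) = 0.033533
Odds(account-recovery notice : transactional receipt) = 0.019128 / 0.033533 ≈ 0.570.

0.570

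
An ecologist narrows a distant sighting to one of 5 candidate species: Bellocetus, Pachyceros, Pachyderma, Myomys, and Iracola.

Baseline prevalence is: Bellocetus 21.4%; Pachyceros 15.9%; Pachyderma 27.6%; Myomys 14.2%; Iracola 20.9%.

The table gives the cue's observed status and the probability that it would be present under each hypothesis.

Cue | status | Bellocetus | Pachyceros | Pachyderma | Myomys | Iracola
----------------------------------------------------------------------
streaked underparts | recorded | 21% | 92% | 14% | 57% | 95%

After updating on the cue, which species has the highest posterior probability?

By Bayes' rule, the unnormalized weight for each hypothesis is prior × likelihood:
  Bellocetus: 0.214 × 0.21 = 0.04494
  Pachyceros: 0.159 × 0.92 = 0.14628
  Pachyderma: 0.276 × 0.14 = 0.03864
  Myomys: 0.142 × 0.57 = 0.08094
  Iracola: 0.209 × 0.95 = 0.19855
Marginal likelihood of the evidence = 0.50935.
P(Bellocetus | evidence) ≈ 0.04494 / 0.50935 ≈ 0.088
P(Pachyceros | evidence) ≈ 0.14628 / 0.50935 ≈ 0.287
P(Pachyderma | evidence) ≈ 0.03864 / 0.50935 ≈ 0.076
P(Myomys | evidence) ≈ 0.08094 / 0.50935 ≈ 0.159
P(Iracola | evidence) ≈ 0.19855 / 0.50935 ≈ 0.390
The largest is 0.390, so Iracola is most probable.

Iracola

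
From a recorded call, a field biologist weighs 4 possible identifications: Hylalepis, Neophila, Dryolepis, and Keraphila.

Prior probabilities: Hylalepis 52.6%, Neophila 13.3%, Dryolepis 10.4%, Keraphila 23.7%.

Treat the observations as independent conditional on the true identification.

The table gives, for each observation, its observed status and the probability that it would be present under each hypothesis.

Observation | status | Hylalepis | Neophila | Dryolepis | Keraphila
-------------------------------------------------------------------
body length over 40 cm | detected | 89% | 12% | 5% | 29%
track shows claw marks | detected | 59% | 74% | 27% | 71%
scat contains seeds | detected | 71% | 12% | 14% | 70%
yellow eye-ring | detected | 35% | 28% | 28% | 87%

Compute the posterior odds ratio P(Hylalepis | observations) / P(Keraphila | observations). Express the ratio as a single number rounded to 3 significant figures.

Unnormalized posterior weight (prior times the observation likelihoods) for each of the two hypotheses:
  Hylalepis: 0.526 × 0.89 × 0.59 × 0.71 × 0.35 = 0.068636
  Keraphila: 0.237 × 0.29 × 0.71 × 0.70 × 0.87 = 0.029718
Odds(Hylalepis : Keraphila) = 0.068636 / 0.029718 ≈ 2.31.

2.31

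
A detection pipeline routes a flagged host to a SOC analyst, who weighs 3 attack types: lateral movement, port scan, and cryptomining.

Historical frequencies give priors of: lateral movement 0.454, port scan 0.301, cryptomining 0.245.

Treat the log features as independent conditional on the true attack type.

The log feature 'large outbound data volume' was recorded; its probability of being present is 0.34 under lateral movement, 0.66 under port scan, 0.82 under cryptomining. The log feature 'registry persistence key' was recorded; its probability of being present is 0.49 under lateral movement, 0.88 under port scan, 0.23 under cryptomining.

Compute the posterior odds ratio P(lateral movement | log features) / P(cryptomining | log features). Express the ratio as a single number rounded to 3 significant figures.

1.64

The normalizing constant cancels in an odds ratio, so compute prior × likelihood for the two hypotheses only:
  lateral movement: 0.454 × 0.34 × 0.49 = 0.075636
  cryptomining: 0.245 × 0.82 × 0.23 = 0.046207
Posterior odds = 0.075636 / 0.046207 ≈ 1.64.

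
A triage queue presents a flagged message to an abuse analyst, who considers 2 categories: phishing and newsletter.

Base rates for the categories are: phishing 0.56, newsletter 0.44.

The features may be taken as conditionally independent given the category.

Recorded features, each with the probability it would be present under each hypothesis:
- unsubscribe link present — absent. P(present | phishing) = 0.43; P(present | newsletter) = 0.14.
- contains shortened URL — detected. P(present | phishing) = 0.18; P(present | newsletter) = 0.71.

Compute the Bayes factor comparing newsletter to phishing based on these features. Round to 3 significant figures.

Joint likelihood of the feature pattern under each hypothesis (using 1 − P(present | H) for each absent feature):
  newsletter: (1 − 0.14) × 0.71 = 0.6106
  phishing: (1 − 0.43) × 0.18 = 0.1026
Bayes factor = 0.6106 / 0.1026 ≈ 5.95

5.95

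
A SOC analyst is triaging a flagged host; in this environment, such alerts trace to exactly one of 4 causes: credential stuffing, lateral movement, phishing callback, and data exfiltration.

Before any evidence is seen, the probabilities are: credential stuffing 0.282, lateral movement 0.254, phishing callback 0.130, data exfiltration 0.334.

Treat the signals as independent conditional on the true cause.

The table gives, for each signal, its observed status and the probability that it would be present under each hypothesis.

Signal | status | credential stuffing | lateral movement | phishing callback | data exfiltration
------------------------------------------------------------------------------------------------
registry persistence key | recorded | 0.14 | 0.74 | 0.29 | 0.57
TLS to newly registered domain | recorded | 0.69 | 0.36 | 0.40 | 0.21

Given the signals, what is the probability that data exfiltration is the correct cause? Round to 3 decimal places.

By Bayes' rule with conditional independence, the unnormalized weight for each hypothesis is prior × ∏ likelihoods:
  credential stuffing: 0.282 × 0.14 × 0.69 = 0.027241
  lateral movement: 0.254 × 0.74 × 0.36 = 0.067666
  phishing callback: 0.130 × 0.29 × 0.40 = 0.01508
  data exfiltration: 0.334 × 0.57 × 0.21 = 0.03998
The unnormalized weights sum to 0.14997.
P(data exfiltration | evidence) = 0.03998 / 0.14997 ≈ 0.267.

0.267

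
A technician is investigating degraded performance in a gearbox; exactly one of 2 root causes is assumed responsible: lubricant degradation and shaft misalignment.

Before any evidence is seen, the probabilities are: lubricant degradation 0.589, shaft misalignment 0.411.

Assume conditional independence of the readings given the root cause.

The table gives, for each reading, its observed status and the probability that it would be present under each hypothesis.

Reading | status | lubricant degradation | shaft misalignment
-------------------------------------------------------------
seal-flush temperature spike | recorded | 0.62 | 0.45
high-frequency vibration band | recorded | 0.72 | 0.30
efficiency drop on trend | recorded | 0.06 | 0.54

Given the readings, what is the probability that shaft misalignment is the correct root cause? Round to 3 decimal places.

For each hypothesis, the unnormalized posterior weight is prior × product of the reading likelihoods:
  lubricant degradation: 0.589 × 0.62 × 0.72 × 0.06 = 0.015776
  shaft misalignment: 0.411 × 0.45 × 0.30 × 0.54 = 0.029962
Normalizing constant Z = 0.015776 + 0.029962 = 0.045738.
P(shaft misalignment | evidence) = 0.029962 / 0.045738 ≈ 0.655.

0.655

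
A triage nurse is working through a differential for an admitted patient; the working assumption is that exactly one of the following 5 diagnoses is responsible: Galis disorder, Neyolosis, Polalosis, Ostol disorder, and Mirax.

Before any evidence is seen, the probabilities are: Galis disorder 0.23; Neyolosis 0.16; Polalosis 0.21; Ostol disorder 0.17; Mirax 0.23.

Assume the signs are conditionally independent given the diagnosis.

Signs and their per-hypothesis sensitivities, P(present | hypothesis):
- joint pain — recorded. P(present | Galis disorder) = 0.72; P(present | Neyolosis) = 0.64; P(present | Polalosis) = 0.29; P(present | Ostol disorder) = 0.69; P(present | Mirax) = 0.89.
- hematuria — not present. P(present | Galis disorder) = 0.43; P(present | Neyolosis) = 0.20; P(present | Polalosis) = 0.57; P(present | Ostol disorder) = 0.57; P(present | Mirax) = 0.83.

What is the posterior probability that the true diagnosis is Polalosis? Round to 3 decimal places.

Multiply each prior by the joint likelihood of the sign pattern (using 1 − P(present | H) for each absent sign):
  Galis disorder: 0.23 × 0.72 × (1 − 0.43) = 0.094392
  Neyolosis: 0.16 × 0.64 × (1 − 0.20) = 0.08192
  Polalosis: 0.21 × 0.29 × (1 − 0.57) = 0.026187
  Ostol disorder: 0.17 × 0.69 × (1 − 0.57) = 0.050439
  Mirax: 0.23 × 0.89 × (1 − 0.83) = 0.034799
The unnormalized weights sum to 0.28774.
P(Polalosis | evidence) = 0.026187 / 0.28774 ≈ 0.091.

0.091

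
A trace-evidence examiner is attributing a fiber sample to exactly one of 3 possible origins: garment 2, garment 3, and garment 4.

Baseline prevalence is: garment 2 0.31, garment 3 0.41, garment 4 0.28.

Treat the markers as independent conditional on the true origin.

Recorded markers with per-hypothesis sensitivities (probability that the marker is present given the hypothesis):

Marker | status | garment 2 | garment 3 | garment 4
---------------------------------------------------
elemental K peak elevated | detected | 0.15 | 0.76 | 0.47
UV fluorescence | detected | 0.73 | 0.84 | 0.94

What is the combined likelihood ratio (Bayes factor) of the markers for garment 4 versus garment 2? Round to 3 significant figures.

4.03

Joint likelihood of the marker pattern under each hypothesis:
  garment 4: 0.47 × 0.94 = 0.4418
  garment 2: 0.15 × 0.73 = 0.1095
Bayes factor = 0.4418 / 0.1095 ≈ 4.03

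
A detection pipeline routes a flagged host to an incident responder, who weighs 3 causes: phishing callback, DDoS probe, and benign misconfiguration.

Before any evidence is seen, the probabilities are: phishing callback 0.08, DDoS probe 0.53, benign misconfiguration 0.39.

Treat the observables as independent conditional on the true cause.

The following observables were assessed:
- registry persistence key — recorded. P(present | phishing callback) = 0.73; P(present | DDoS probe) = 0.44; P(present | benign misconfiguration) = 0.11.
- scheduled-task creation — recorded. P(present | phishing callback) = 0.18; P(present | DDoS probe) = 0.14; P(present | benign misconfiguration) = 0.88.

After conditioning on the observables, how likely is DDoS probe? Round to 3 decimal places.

0.404

By Bayes' rule with conditional independence, the unnormalized weight for each hypothesis is prior × ∏ likelihoods:
  phishing callback: 0.08 × 0.73 × 0.18 = 0.010512
  DDoS probe: 0.53 × 0.44 × 0.14 = 0.032648
  benign misconfiguration: 0.39 × 0.11 × 0.88 = 0.037752
The unnormalized weights sum to 0.080912.
P(DDoS probe | evidence) = 0.032648 / 0.080912 ≈ 0.404.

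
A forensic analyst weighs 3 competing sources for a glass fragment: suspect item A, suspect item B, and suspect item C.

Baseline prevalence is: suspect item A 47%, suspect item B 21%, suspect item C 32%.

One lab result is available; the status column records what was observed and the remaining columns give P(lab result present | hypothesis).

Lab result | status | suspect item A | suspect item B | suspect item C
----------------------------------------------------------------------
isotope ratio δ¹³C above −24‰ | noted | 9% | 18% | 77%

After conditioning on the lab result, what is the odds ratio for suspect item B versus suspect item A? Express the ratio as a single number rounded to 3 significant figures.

Posterior odds equal prior odds times the likelihood ratio; only the two competing hypotheses matter.
  suspect item B: 0.21 × 0.18 = 0.0378
  suspect item A: 0.47 × 0.09 = 0.0423
Odds(suspect item B : suspect item A) = 0.0378 / 0.0423 ≈ 0.894.

0.894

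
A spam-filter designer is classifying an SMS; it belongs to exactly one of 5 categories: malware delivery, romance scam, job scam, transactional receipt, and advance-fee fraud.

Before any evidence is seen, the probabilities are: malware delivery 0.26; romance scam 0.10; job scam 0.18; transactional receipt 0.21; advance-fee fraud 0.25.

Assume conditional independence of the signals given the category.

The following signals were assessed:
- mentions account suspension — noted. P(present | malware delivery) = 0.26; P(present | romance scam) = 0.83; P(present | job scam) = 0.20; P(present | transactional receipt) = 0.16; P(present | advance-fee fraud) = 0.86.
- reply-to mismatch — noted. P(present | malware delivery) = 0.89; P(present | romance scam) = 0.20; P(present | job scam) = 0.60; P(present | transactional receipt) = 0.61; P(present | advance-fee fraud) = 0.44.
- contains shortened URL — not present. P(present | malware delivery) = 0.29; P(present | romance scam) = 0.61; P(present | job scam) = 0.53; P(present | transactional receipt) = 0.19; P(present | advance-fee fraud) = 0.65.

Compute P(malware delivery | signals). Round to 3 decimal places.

0.392

Multiply each prior by the joint likelihood of the signal pattern (using 1 − P(present | H) for each absent signal):
  malware delivery: 0.26 × 0.26 × 0.89 × (1 − 0.29) = 0.042716
  romance scam: 0.10 × 0.83 × 0.20 × (1 − 0.61) = 0.006474
  job scam: 0.18 × 0.20 × 0.60 × (1 − 0.53) = 0.010152
  transactional receipt: 0.21 × 0.16 × 0.61 × (1 − 0.19) = 0.016602
  advance-fee fraud: 0.25 × 0.86 × 0.44 × (1 − 0.65) = 0.03311
Marginal likelihood of the evidence = 0.10905.
P(malware delivery | evidence) = 0.042716 / 0.10905 ≈ 0.392.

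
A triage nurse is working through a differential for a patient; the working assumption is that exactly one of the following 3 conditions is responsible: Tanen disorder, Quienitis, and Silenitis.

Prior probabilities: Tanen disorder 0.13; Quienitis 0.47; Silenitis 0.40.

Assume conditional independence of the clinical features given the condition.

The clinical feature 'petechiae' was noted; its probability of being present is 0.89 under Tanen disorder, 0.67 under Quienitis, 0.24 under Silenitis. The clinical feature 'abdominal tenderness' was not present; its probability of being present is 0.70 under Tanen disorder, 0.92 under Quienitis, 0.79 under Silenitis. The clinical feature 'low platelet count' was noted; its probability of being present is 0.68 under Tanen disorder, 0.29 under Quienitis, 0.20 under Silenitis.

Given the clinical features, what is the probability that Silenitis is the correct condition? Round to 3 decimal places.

By Bayes' rule with conditional independence, the unnormalized weight for each hypothesis is prior × ∏ likelihoods (using 1 − P(present | H) for each absent clinical feature):
  Tanen disorder: 0.13 × 0.89 × (1 − 0.70) × 0.68 = 0.023603
  Quienitis: 0.47 × 0.67 × (1 − 0.92) × 0.29 = 0.0073057
  Silenitis: 0.40 × 0.24 × (1 − 0.79) × 0.20 = 0.004032
The unnormalized weights sum to 0.03494.
P(Silenitis | evidence) = 0.004032 / 0.03494 ≈ 0.115.

0.115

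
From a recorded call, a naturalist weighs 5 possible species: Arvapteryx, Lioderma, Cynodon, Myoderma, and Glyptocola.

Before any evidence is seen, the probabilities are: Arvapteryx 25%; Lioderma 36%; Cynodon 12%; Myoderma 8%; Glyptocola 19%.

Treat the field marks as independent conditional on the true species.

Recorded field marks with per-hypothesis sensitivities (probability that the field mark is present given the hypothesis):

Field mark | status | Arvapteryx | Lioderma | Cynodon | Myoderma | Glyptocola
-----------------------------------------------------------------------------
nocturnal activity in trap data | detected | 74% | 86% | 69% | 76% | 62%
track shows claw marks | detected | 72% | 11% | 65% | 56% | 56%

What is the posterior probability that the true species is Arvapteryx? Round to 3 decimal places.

0.415

By Bayes' rule with conditional independence, the unnormalized weight for each hypothesis is prior × ∏ likelihoods:
  Arvapteryx: 0.25 × 0.74 × 0.72 = 0.1332
  Lioderma: 0.36 × 0.86 × 0.11 = 0.034056
  Cynodon: 0.12 × 0.69 × 0.65 = 0.05382
  Myoderma: 0.08 × 0.76 × 0.56 = 0.034048
  Glyptocola: 0.19 × 0.62 × 0.56 = 0.065968
The unnormalized weights sum to 0.32109.
P(Arvapteryx | evidence) = 0.1332 / 0.32109 ≈ 0.415.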